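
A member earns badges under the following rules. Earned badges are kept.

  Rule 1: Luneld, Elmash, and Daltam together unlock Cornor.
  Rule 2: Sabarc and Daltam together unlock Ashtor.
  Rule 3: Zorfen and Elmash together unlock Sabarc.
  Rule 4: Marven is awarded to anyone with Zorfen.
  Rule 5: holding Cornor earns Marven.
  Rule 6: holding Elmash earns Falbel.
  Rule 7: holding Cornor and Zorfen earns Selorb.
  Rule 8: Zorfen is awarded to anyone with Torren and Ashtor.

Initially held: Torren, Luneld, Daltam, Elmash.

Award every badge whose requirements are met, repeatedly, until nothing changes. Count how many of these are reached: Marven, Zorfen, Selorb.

With Luneld, Elmash, and Daltam, Cornor is earned (Rule 1).
With Cornor, Marven is earned (Rule 5).
Marven: reached.
Zorfen would need Torren and Ashtor (Rule 8), but Ashtor is never earned.
Selorb would need Cornor and Zorfen (Rule 7), but Zorfen is never earned.
Reached: Marven — 1 of the 3.

1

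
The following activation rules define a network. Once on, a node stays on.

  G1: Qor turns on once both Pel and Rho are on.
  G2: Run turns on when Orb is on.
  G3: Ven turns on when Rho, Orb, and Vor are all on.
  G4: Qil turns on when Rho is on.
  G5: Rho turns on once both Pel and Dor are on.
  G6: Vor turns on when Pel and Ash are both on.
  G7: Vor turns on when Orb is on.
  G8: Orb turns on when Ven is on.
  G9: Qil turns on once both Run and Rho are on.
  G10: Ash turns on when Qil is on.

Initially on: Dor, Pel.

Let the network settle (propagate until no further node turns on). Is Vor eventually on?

Yes

Pel and Dor are on, so Rho turns on (G5).
Rho is on, so Qil turns on (G4).
Qil is on, so Ash turns on (G10).
G6: Pel and Ash on → Vor on.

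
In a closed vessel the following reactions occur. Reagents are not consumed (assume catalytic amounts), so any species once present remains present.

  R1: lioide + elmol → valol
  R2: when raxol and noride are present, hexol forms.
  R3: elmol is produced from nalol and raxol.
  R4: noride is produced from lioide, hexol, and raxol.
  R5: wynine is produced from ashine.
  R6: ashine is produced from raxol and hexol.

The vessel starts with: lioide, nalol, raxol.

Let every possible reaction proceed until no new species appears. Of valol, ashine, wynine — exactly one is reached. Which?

nalol and raxol present → elmol forms (R3).
lioide and elmol present → valol forms (R1).
ashine would need raxol and hexol (R6), but hexol never forms. wynine would need ashine (R5), but ashine never forms.

valol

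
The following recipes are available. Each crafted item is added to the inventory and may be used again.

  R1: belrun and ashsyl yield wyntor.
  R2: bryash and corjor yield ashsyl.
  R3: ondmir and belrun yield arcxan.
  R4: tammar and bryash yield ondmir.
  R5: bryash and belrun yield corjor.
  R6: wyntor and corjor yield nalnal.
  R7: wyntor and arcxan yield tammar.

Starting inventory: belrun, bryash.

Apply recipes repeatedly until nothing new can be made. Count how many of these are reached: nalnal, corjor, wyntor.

3

Using R5, bryash and belrun make corjor.
Using R2, bryash and corjor make ashsyl.
belrun and ashsyl → wyntor (R1).
Using R6, wyntor and corjor make nalnal.
nalnal: reached.
corjor: reached.
wyntor: reached.
All 3 are reached.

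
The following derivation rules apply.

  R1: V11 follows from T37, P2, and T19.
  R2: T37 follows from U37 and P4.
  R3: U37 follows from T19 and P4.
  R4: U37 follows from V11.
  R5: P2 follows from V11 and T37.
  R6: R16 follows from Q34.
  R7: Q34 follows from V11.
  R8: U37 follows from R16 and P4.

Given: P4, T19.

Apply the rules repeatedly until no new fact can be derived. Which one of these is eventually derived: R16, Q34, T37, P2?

T37

From T19 and P4, R3 gives U37.
U37 and P4 hold, so T37 follows (R2).
Q34 would need V11 (R7), but V11 is never established. R16 would need Q34 (R6), but Q34 is never established. P2 would need V11 and T37 (R5), but V11 is never established.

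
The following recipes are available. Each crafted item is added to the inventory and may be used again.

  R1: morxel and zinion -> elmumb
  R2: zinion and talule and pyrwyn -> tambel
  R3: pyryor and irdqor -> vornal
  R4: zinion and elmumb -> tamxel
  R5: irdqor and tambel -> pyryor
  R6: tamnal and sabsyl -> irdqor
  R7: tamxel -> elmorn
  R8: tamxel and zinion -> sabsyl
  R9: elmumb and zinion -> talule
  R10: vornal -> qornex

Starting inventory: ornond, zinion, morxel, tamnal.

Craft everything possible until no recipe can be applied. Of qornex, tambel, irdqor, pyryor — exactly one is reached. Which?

irdqor

Using R1, morxel and zinion make elmumb.
Using R4, zinion and elmumb make tamxel.
tamxel and zinion -> sabsyl (R8).
tamnal and sabsyl -> irdqor (R6).
pyryor would need irdqor and tambel (R5), but tambel is never obtained. qornex would need vornal (R10), but vornal is never obtained. tambel would need zinion, talule, and pyrwyn (R2), but pyrwyn is never obtained.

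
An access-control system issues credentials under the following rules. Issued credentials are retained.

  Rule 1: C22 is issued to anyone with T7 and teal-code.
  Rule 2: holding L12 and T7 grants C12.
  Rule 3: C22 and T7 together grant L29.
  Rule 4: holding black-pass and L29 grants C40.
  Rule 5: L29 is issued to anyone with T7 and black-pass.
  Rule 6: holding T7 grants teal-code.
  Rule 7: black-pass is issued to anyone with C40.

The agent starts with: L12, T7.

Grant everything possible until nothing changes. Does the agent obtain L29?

Yes

Holding T7 grants teal-code (Rule 6).
Holding T7 and teal-code grants C22 (Rule 1).
Holding C22 and T7 grants L29 (Rule 3).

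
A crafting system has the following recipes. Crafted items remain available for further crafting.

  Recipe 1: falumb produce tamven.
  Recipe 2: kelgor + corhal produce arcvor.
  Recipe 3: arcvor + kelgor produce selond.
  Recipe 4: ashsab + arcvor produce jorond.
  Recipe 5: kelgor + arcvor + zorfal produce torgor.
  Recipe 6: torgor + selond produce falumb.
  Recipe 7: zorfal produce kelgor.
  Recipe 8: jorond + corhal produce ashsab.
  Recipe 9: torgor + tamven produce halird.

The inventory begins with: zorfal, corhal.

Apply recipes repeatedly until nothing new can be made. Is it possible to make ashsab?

ashsab would need jorond and corhal (Recipe 8), but jorond is never obtained.

No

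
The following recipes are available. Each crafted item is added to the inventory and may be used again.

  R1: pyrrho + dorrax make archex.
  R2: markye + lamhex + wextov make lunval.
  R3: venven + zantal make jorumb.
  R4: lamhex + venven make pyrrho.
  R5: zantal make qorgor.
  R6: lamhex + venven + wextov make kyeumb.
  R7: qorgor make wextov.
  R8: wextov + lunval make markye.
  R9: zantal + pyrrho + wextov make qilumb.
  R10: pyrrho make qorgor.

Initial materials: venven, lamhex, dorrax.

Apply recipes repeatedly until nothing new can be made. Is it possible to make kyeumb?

lamhex + venven → pyrrho (R4).
Using R10, pyrrho makes qorgor.
Using R7, qorgor makes wextov.
Using R6, lamhex, venven, and wextov make kyeumb.

Yes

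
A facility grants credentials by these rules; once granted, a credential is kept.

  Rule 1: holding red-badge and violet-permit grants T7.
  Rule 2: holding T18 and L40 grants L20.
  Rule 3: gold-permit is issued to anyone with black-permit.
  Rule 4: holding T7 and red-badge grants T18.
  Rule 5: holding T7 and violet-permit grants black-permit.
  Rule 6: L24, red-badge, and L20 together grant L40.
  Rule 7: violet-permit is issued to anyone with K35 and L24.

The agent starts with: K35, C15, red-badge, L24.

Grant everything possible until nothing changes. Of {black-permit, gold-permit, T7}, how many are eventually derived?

3

Holding K35 and L24 grants violet-permit (Rule 7).
Holding red-badge and violet-permit grants T7 (Rule 1).
Holding T7 and violet-permit grants black-permit (Rule 5).
Holding black-permit grants gold-permit (Rule 3).
black-permit: reached.
gold-permit: reached.
T7: reached.
All 3 are reached.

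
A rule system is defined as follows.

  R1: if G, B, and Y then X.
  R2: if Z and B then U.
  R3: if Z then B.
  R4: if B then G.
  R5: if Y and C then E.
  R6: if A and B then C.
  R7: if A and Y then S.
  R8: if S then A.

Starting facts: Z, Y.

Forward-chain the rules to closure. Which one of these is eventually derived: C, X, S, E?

Z holds, so B follows (R3).
B holds, so G follows (R4).
From G, B, and Y, R1 gives X.
S would need A and Y (R7), but A is never established. E would need Y and C (R5), but C is never established. C would need A and B (R6), but A is never established.

X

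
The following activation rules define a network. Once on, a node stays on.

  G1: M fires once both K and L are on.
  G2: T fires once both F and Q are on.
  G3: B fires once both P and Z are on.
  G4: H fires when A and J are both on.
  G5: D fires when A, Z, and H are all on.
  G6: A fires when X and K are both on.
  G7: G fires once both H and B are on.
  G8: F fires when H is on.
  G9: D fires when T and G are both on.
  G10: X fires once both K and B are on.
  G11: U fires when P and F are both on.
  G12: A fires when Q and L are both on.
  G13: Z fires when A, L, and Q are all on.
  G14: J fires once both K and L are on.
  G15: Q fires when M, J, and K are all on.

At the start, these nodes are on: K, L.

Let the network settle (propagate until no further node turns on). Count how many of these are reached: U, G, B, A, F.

K and L are on, so M fires (G1).
K and L are on, so J fires (G14).
M, J, and K are on, so Q fires (G15).
Q and L are on, so A fires (G12).
G4: A and J on → H on.
H is on, so F fires (G8).
U would need P and F (G11), but P never turns on.
G would need H and B (G7), but B never turns on.
B would need P and Z (G3), but P never turns on.
A: reached.
F: reached.
Reached: A and F — 2 of the 5.

2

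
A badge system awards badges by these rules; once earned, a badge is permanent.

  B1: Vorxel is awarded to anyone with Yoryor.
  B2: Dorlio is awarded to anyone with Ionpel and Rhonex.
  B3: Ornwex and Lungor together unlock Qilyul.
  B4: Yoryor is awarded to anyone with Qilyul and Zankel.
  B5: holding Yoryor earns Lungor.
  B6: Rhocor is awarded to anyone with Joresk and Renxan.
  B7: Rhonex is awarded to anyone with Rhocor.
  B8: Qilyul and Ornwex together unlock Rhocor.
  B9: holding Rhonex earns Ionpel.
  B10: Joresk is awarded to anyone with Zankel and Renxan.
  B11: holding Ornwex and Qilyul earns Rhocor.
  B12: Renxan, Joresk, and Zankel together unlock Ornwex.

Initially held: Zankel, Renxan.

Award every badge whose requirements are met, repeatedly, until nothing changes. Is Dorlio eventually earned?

Yes

With Zankel and Renxan, Joresk is earned (B10).
With Joresk and Renxan, Rhocor is earned (B6).
With Rhocor, Rhonex is earned (B7).
With Rhonex, Ionpel is earned (B9).
With Ionpel and Rhonex, Dorlio is earned (B2).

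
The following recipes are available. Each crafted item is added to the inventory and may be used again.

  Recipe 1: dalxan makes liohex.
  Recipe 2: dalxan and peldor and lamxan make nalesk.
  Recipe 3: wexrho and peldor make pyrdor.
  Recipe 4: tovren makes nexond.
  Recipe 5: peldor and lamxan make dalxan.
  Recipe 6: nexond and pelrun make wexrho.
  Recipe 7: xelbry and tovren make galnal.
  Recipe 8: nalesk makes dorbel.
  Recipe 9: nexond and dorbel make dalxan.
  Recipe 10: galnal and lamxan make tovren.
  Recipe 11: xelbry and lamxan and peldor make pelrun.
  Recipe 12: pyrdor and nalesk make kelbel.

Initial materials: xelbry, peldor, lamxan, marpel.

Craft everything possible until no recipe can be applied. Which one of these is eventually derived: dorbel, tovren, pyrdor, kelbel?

Using Recipe 5, peldor and lamxan make dalxan.
dalxan and peldor and lamxan → nalesk (Recipe 2).
nalesk → dorbel (Recipe 8).
tovren would need galnal and lamxan (Recipe 10), but galnal is never obtained. pyrdor would need wexrho and peldor (Recipe 3), but wexrho is never obtained. kelbel would need pyrdor and nalesk (Recipe 12), but pyrdor is never obtained.

dorbel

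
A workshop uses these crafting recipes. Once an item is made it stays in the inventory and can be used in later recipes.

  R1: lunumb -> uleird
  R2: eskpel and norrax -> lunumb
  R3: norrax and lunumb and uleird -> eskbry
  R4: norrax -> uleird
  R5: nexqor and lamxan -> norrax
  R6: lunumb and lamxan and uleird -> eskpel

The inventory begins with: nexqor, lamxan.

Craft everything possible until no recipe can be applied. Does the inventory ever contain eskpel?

No

eskpel would need lunumb, lamxan, and uleird (R6), but lunumb is never obtained.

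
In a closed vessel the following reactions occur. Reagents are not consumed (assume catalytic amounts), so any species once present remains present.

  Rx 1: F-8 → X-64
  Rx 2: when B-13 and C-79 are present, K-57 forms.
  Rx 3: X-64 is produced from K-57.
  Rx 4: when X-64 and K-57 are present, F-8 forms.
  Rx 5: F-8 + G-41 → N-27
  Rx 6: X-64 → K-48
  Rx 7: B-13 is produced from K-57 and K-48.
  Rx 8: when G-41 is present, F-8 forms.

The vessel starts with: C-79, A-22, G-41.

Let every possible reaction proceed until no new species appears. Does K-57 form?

K-57 would need B-13 and C-79 (Rx 2), but B-13 never forms.

No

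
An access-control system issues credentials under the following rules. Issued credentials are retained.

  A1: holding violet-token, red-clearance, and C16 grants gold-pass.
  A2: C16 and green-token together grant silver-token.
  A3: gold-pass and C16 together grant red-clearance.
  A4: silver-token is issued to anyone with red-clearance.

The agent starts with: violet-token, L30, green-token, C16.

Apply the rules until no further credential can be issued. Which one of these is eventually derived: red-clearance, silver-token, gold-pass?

silver-token

Holding C16 and green-token grants silver-token (A2).
red-clearance would need gold-pass and C16 (A3), but gold-pass is never granted. gold-pass would need violet-token, red-clearance, and C16 (A1), but red-clearance is never granted.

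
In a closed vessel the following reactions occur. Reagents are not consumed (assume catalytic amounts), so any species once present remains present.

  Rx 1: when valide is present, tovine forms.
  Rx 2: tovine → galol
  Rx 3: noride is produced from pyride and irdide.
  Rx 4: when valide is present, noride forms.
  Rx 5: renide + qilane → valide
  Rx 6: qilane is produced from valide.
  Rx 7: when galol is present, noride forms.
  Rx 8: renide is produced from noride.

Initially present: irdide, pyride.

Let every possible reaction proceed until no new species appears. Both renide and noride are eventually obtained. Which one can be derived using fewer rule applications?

noride

noride: pyride and irdide present → noride forms (Rx 3). [1 rule application]
renide: pyride and irdide present → noride forms (Rx 3). noride present → renide forms (Rx 8). [2 rule applications]
noride needs fewer.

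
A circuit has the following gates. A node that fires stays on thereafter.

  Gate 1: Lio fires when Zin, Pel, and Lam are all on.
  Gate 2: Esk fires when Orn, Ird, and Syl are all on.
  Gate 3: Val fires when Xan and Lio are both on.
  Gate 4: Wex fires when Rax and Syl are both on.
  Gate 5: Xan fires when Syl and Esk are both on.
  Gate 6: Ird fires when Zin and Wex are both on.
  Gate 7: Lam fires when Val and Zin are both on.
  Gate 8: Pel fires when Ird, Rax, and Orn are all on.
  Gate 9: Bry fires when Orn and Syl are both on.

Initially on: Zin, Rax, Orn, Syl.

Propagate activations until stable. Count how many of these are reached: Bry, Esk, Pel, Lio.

3

Orn and Syl are on, so Bry fires (Gate 9).
Rax and Syl are on, so Wex fires (Gate 4).
Gate 6: Zin and Wex on → Ird on.
Gate 2: Orn, Ird, and Syl on → Esk on.
Ird, Rax, and Orn are on, so Pel fires (Gate 8).
Bry: reached.
Esk: reached.
Pel: reached.
Lio would need Zin, Pel, and Lam (Gate 1), but Lam never turns on.
Reached: Bry, Esk, and Pel — 3 of the 4.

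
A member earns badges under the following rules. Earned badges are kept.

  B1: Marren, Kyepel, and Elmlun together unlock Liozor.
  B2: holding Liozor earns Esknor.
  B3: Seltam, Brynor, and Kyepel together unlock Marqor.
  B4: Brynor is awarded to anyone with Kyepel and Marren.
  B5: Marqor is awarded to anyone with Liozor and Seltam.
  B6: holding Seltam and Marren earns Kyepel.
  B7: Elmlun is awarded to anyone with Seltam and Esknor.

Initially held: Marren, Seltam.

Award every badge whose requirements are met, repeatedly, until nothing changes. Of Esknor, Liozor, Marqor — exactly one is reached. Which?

With Seltam and Marren, Kyepel is earned (B6).
With Kyepel and Marren, Brynor is earned (B4).
With Seltam, Brynor, and Kyepel, Marqor is earned (B3).
Liozor would need Marren, Kyepel, and Elmlun (B1), but Elmlun is never earned. Esknor would need Liozor (B2), but Liozor is never earned.

Marqor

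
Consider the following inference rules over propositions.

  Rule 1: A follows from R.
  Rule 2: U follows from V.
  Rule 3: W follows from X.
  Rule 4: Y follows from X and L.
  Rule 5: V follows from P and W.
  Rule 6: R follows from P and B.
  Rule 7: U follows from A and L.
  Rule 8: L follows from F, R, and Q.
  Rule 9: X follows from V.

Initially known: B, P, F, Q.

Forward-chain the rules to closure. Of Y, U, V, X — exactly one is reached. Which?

U

P and B hold, so R follows (Rule 6).
R holds, so A follows (Rule 1).
From F, R, and Q, Rule 8 gives L.
From A and L, Rule 7 gives U.
Y would need X and L (Rule 4), but X is never established. X would need V (Rule 9), but V is never established. V would need P and W (Rule 5), but W is never established.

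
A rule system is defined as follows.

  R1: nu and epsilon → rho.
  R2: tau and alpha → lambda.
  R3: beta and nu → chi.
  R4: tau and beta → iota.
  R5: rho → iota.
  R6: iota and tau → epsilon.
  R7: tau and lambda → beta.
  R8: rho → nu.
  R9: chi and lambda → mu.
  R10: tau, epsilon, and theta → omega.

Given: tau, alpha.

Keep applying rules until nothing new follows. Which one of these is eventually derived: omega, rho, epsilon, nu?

epsilon

From tau and alpha, R2 gives lambda.
tau and lambda hold, so beta follows (R7).
tau and beta hold, so iota follows (R4).
iota and tau hold, so epsilon follows (R6).
rho would need nu and epsilon (R1), but nu is never established. nu would need rho (R8), but rho is never established. omega would need tau, epsilon, and theta (R10), but theta is never established.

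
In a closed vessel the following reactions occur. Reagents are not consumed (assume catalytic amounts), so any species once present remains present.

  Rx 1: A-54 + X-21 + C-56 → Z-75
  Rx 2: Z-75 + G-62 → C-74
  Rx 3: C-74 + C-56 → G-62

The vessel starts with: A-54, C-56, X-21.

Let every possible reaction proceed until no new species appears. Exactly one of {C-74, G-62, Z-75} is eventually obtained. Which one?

A-54, X-21, and C-56 present → Z-75 forms (Rx 1).
C-74 would need Z-75 and G-62 (Rx 2), but G-62 never forms. G-62 would need C-74 and C-56 (Rx 3), but C-74 never forms.

Z-75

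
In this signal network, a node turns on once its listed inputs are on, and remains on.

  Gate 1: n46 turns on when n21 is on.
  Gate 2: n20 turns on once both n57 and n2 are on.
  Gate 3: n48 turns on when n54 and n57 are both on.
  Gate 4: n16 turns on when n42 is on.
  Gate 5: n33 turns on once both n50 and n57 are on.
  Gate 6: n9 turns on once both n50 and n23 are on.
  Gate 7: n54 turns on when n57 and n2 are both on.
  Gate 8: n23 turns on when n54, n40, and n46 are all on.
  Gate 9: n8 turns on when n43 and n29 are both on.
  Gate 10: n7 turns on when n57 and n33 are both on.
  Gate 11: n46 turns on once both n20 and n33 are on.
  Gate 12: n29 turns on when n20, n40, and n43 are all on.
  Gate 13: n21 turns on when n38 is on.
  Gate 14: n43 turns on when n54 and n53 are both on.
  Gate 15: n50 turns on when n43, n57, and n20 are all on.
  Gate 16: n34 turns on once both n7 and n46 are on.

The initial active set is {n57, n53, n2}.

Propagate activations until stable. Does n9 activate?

n9 would need n50 and n23 (Gate 6), but n23 never turns on.

No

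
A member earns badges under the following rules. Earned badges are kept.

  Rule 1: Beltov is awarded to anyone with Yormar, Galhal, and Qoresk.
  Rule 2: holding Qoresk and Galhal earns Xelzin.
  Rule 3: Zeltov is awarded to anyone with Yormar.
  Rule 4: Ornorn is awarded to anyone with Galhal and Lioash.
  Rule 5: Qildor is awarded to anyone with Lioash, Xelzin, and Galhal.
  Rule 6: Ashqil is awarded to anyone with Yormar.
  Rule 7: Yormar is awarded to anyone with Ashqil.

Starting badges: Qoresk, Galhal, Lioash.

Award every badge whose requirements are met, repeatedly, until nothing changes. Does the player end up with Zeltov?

No

Zeltov would need Yormar (Rule 3), but Yormar is never earned.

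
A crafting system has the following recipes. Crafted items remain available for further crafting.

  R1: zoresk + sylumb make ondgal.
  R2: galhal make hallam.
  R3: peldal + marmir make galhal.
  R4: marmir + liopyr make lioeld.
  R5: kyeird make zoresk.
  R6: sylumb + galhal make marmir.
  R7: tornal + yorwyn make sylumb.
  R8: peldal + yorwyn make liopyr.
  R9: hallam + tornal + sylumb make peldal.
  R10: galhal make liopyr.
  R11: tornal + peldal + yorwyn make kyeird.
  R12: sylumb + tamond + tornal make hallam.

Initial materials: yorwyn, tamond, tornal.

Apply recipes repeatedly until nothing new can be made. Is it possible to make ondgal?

Yes

Using R7, tornal and yorwyn make sylumb.
sylumb + tamond + tornal → hallam (R12).
hallam + tornal + sylumb → peldal (R9).
Using R11, tornal, peldal, and yorwyn make kyeird.
Using R5, kyeird makes zoresk.
zoresk + sylumb → ondgal (R1).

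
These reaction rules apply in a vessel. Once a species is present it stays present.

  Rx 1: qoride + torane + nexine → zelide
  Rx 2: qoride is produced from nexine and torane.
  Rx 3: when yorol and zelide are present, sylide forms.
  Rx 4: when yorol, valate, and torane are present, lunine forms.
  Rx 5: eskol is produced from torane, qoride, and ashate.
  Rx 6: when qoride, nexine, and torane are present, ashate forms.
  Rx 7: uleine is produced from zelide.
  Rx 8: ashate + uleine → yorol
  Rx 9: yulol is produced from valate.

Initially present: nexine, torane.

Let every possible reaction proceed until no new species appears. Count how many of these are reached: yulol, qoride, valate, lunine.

1

nexine and torane present → qoride forms (Rx 2).
yulol would need valate (Rx 9), but valate never forms.
qoride: reached.
No rule produces valate, and it is not given.
lunine would need yorol, valate, and torane (Rx 4), but valate never forms.
Reached: qoride — 1 of the 4.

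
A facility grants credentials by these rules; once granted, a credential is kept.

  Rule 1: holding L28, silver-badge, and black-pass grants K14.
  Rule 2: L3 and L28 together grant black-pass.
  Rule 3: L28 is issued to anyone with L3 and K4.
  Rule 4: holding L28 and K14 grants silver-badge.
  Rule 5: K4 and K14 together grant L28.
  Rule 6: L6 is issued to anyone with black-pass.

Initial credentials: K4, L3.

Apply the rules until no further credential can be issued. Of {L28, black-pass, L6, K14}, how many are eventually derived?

Holding L3 and K4 grants L28 (Rule 3).
Holding L3 and L28 grants black-pass (Rule 2).
Holding black-pass grants L6 (Rule 6).
L28: reached.
black-pass: reached.
L6: reached.
K14 would need L28, silver-badge, and black-pass (Rule 1), but silver-badge is never granted.
Reached: L28, black-pass, and L6 — 3 of the 4.

3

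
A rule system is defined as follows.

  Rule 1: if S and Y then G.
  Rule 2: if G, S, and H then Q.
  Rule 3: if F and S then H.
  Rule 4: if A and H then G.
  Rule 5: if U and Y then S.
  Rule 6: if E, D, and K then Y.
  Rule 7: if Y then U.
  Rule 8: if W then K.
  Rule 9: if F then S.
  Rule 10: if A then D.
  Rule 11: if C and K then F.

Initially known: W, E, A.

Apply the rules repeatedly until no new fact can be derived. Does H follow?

H would need F and S (Rule 3), but F is never established.

No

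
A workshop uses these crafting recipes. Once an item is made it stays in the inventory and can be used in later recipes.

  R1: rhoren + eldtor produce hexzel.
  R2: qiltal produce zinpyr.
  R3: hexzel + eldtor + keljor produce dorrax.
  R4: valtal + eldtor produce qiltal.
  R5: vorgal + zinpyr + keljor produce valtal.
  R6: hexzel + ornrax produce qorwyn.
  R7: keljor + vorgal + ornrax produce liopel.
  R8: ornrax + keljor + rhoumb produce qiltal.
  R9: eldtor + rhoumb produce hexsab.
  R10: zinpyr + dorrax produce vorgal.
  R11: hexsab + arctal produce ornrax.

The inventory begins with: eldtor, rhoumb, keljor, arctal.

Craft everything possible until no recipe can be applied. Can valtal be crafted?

valtal would need vorgal, zinpyr, and keljor (R5), but vorgal is never obtained.

No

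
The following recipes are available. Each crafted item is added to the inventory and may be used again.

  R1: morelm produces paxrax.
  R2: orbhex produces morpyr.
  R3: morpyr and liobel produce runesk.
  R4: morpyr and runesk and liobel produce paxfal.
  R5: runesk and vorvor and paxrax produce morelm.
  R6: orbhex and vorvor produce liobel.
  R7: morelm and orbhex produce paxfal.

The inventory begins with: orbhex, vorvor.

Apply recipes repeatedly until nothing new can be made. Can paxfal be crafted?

orbhex → morpyr (R2).
Using R6, orbhex and vorvor make liobel.
morpyr and liobel → runesk (R3).
Using R4, morpyr, runesk, and liobel make paxfal.

Yes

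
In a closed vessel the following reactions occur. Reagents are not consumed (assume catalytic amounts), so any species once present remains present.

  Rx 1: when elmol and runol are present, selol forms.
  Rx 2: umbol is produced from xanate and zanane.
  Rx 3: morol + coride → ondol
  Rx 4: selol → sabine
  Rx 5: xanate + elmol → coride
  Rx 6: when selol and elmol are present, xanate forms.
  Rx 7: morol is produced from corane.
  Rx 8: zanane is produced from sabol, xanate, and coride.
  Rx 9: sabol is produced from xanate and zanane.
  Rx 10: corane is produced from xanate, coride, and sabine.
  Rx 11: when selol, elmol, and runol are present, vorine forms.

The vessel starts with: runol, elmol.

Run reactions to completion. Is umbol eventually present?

No

umbol would need xanate and zanane (Rx 2), but zanane never forms.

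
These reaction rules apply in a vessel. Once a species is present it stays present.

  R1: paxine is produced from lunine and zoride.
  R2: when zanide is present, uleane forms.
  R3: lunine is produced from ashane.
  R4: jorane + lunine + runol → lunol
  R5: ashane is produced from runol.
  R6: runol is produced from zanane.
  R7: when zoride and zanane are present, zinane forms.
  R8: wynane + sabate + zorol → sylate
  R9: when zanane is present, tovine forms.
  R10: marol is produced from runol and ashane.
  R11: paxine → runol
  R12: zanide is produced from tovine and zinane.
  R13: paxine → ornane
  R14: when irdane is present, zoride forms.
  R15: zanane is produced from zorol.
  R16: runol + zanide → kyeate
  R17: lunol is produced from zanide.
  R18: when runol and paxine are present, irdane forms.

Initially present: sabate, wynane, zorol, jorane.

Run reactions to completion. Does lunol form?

zorol present → zanane forms (R15).
zanane present → runol forms (R6).
runol present → ashane forms (R5).
ashane present → lunine forms (R3).
jorane, lunine, and runol present → lunol forms (R4).

Yes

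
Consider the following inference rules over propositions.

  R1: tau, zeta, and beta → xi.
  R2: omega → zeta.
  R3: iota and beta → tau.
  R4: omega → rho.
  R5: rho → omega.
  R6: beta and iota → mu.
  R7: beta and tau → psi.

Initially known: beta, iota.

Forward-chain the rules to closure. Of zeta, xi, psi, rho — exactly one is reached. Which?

From iota and beta, R3 gives tau.
beta and tau hold, so psi follows (R7).
xi would need tau, zeta, and beta (R1), but zeta is never established. rho would need omega (R4), but omega is never established. zeta would need omega (R2), but omega is never established.

psi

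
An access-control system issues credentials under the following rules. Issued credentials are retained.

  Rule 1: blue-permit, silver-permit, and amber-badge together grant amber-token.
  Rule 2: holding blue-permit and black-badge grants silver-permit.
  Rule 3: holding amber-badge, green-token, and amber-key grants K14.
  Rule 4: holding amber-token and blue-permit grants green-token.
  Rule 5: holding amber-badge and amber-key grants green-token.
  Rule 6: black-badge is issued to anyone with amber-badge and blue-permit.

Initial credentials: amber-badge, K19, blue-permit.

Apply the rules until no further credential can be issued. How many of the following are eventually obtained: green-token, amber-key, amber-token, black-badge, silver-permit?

Holding amber-badge and blue-permit grants black-badge (Rule 6).
Holding blue-permit and black-badge grants silver-permit (Rule 2).
Holding blue-permit, silver-permit, and amber-badge grants amber-token (Rule 1).
Holding amber-token and blue-permit grants green-token (Rule 4).
green-token: reached.
No rule produces amber-key, and it is not given.
amber-token: reached.
black-badge: reached.
silver-permit: reached.
Reached: green-token, amber-token, black-badge, and silver-permit — 4 of the 5.

4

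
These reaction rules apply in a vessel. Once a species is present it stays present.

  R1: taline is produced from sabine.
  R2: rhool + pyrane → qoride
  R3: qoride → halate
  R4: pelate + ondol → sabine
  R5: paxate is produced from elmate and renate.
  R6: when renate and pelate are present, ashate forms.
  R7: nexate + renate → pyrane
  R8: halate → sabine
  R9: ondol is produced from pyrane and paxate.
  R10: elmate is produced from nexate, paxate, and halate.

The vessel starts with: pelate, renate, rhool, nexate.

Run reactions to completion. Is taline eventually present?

Yes

nexate and renate present → pyrane forms (R7).
rhool and pyrane present → qoride forms (R2).
qoride present → halate forms (R3).
halate present → sabine forms (R8).
sabine present → taline forms (R1).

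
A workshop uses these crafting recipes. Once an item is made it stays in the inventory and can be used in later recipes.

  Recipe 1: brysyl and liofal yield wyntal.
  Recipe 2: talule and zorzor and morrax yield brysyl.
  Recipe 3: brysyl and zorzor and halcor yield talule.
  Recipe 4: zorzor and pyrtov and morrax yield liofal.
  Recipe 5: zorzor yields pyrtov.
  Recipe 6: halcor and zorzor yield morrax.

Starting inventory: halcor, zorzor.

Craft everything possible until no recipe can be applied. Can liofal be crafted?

halcor and zorzor → morrax (Recipe 6).
Using Recipe 5, zorzor makes pyrtov.
zorzor and pyrtov and morrax → liofal (Recipe 4).

Yes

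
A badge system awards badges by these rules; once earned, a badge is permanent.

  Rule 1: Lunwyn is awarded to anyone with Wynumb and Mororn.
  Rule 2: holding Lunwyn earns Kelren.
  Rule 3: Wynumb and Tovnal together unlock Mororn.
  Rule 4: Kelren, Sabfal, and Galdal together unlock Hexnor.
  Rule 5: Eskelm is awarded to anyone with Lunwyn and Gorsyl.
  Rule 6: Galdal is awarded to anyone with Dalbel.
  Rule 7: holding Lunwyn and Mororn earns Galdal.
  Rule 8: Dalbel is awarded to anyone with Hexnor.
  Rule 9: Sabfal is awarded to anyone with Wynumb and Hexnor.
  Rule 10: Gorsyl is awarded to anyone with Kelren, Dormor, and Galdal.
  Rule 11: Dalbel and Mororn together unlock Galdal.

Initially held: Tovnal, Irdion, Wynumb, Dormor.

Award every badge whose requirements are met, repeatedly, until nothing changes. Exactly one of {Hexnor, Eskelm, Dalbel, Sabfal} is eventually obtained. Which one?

With Wynumb and Tovnal, Mororn is earned (Rule 3).
With Wynumb and Mororn, Lunwyn is earned (Rule 1).
With Lunwyn, Kelren is earned (Rule 2).
With Lunwyn and Mororn, Galdal is earned (Rule 7).
With Kelren, Dormor, and Galdal, Gorsyl is earned (Rule 10).
With Lunwyn and Gorsyl, Eskelm is earned (Rule 5).
Sabfal would need Wynumb and Hexnor (Rule 9), but Hexnor is never earned. Hexnor would need Kelren, Sabfal, and Galdal (Rule 4), but Sabfal is never earned. Dalbel would need Hexnor (Rule 8), but Hexnor is never earned.

Eskelm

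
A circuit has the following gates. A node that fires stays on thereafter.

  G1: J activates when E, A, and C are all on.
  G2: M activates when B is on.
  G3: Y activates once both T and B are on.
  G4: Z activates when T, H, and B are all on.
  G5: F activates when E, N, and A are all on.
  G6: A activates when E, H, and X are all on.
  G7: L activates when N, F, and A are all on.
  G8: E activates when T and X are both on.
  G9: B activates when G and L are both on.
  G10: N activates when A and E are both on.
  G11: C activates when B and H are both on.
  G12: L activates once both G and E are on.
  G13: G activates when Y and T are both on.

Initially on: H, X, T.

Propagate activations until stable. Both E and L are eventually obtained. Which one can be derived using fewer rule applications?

E

E: T and X are on, so E activates (G8). [1 rule application]
L: T and X are on, so E activates (G8). G6: E, H, and X on → A on. A and E are on, so N activates (G10). E, N, and A are on, so F activates (G5). G7: N, F, and A on → L on. [5 rule applications]
E needs fewer.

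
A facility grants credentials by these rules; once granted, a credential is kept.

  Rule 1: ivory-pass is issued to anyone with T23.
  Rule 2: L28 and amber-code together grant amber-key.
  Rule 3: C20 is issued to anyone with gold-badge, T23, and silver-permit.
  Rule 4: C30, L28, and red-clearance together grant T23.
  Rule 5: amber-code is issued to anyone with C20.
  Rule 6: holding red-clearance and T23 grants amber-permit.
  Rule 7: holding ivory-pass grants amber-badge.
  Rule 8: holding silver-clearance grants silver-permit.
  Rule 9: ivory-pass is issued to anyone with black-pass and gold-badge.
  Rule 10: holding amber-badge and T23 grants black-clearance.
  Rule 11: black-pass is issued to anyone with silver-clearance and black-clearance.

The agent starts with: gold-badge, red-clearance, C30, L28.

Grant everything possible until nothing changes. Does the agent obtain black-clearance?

Yes

Holding C30, L28, and red-clearance grants T23 (Rule 4).
Holding T23 grants ivory-pass (Rule 1).
Holding ivory-pass grants amber-badge (Rule 7).
Holding amber-badge and T23 grants black-clearance (Rule 10).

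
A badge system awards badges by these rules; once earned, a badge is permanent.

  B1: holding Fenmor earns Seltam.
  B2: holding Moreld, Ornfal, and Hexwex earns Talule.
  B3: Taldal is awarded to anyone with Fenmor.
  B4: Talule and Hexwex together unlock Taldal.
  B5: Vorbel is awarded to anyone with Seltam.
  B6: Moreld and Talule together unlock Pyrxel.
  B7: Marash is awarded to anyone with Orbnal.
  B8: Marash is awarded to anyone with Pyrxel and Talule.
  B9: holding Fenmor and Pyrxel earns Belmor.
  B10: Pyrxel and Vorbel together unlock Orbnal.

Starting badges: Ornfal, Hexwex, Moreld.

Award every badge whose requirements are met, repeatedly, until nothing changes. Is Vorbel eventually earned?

Vorbel would need Seltam (B5), but Seltam is never earned.

No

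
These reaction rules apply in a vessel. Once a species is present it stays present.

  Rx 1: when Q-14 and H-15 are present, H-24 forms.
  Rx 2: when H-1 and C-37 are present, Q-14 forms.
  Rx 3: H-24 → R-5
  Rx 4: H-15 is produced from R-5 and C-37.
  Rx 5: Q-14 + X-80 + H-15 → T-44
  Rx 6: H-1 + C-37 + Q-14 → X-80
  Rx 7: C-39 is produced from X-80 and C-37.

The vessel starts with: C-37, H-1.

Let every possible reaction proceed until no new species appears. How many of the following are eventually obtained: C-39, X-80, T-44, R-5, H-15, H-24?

H-1 and C-37 present → Q-14 forms (Rx 2).
H-1, C-37, and Q-14 present → X-80 forms (Rx 6).
X-80 and C-37 present → C-39 forms (Rx 7).
C-39: reached.
X-80: reached.
T-44 would need Q-14, X-80, and H-15 (Rx 5), but H-15 never forms.
R-5 would need H-24 (Rx 3), but H-24 never forms.
H-15 would need R-5 and C-37 (Rx 4), but R-5 never forms.
H-24 would need Q-14 and H-15 (Rx 1), but H-15 never forms.
Reached: C-39 and X-80 — 2 of the 6.

2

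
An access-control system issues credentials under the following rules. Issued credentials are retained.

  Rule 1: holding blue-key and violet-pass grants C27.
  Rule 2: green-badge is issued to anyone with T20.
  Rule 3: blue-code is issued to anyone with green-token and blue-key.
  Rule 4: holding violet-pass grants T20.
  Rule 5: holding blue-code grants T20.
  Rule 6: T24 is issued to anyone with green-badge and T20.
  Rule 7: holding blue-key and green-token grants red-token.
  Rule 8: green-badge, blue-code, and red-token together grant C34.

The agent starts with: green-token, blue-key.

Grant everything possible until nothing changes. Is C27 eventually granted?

No

C27 would need blue-key and violet-pass (Rule 1), but violet-pass is never granted.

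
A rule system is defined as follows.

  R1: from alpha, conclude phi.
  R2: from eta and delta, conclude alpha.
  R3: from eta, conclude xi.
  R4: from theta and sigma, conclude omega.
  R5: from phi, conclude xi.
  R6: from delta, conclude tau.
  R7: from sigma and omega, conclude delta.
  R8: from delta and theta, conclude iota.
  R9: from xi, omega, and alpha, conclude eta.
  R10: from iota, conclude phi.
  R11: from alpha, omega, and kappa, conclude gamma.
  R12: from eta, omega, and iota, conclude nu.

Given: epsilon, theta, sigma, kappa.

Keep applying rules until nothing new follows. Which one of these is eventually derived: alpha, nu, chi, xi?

theta and sigma hold, so omega follows (R4).
sigma and omega hold, so delta follows (R7).
delta and theta hold, so iota follows (R8).
iota holds, so phi follows (R10).
From phi, R5 gives xi.
No rule produces chi, and it is not given. alpha would need eta and delta (R2), but eta is never established. nu would need eta, omega, and iota (R12), but eta is never established.

xi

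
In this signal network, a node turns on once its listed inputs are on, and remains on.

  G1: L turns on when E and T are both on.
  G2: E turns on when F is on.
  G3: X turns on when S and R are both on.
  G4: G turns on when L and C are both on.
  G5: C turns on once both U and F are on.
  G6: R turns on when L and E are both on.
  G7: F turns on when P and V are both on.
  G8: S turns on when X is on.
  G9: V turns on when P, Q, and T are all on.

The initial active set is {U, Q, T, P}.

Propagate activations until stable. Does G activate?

Yes

G9: P, Q, and T on → V on.
P and V are on, so F turns on (G7).
G5: U and F on → C on.
F is on, so E turns on (G2).
E and T are on, so L turns on (G1).
L and C are on, so G turns on (G4).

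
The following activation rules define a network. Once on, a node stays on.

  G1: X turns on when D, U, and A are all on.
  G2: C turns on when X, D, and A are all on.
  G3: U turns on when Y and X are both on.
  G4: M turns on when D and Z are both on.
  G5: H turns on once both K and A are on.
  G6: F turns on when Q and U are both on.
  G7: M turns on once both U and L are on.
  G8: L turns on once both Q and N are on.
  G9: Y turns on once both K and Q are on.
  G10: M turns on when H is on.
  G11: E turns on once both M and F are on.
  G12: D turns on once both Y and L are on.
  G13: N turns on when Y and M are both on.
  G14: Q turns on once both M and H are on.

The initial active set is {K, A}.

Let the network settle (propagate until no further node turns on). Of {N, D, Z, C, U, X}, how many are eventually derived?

K and A are on, so H turns on (G5).
G10: H on → M on.
G14: M and H on → Q on.
K and Q are on, so Y turns on (G9).
Y and M are on, so N turns on (G13).
Q and N are on, so L turns on (G8).
Y and L are on, so D turns on (G12).
N: reached.
D: reached.
No rule produces Z, and it is not given.
C would need X, D, and A (G2), but X never turns on.
U would need Y and X (G3), but X never turns on.
X would need D, U, and A (G1), but U never turns on.
Reached: N and D — 2 of the 6.

2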